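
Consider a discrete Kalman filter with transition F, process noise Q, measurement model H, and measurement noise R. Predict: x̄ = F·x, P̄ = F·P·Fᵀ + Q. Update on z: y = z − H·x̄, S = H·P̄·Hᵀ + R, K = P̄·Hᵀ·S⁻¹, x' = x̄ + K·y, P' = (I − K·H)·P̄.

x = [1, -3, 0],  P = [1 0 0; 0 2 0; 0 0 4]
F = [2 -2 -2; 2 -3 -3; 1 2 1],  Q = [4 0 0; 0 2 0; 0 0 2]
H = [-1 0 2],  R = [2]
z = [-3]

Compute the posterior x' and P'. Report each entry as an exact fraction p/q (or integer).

x' = [2, 13/5, -3/5]
P' = [8 32/5 18/5; 32/5 324/25 66/25; 18/5 66/25 157/75]

x̄ = F·x = [8, 11, -5]
P̄ = F·P·Fᵀ + Q = [32 40 -14; 40 60 -22; -14 -22 15]
y = z − H·x̄ = [15]
S = H·P̄·Hᵀ + R = [150]
K = P̄·Hᵀ·S⁻¹ = [-2/5; -14/25; 22/75]
x' = x̄ + K·y = [2, 13/5, -3/5]
P' = (I − K·H)·P̄ = [8 32/5 18/5; 32/5 324/25 66/25; 18/5 66/25 157/75]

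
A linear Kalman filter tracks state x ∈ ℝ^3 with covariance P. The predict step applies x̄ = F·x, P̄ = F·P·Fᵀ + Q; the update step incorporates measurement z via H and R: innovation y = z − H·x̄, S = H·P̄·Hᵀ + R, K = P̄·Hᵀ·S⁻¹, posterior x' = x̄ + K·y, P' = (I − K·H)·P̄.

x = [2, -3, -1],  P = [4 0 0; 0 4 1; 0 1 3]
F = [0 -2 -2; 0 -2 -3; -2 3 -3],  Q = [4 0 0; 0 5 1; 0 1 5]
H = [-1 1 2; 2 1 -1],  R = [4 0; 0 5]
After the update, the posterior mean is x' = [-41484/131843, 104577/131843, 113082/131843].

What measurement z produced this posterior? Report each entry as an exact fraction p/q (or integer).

z = [3, -1]

x̄ = F·x = [8, 9, -10]
P̄ = F·P·Fᵀ + Q = [40 44 -6; 44 60 1; -6 1 66]
S = H·P̄·Hᵀ + R = [308 -137; -137 489]
K = P̄·Hᵀ·S⁻¹ = [13898/131843 38944/131843; 28941/131843 47742/131843; 57422/131843 -4673/131843]
x' − x̄ = [-1096228/131843, -1082010/131843, 1431512/131843] = K·y
y = (KᵀK)⁻¹·Kᵀ·(x' − x̄) = [22, -36]
z = y + H·x̄ = [22, -36] + [-19, 35] = [3, -1]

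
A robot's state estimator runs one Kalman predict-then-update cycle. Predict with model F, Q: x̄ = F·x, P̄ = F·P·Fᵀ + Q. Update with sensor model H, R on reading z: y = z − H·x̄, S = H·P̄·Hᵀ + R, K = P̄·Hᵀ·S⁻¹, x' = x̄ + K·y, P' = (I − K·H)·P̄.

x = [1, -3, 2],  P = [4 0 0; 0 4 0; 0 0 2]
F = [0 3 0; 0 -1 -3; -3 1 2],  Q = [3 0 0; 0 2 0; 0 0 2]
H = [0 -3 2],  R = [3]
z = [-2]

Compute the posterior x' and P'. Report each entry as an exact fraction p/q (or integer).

x' = [-5919/611, -85/47, -2258/611]
P' = [20229/611 -84/47 -1548/611; -84/47 296/47 432/47; -1548/611 432/47 8646/611]

x̄ = F·x = [-9, -3, -2]
P̄ = F·P·Fᵀ + Q = [39 -12 12; -12 24 -16; 12 -16 50]
y = z − H·x̄ = [-7]
S = H·P̄·Hᵀ + R = [611]
K = P̄·Hᵀ·S⁻¹ = [60/611; -8/47; 148/611]
x' = x̄ + K·y = [-5919/611, -85/47, -2258/611]
P' = (I − K·H)·P̄ = [20229/611 -84/47 -1548/611; -84/47 296/47 432/47; -1548/611 432/47 8646/611]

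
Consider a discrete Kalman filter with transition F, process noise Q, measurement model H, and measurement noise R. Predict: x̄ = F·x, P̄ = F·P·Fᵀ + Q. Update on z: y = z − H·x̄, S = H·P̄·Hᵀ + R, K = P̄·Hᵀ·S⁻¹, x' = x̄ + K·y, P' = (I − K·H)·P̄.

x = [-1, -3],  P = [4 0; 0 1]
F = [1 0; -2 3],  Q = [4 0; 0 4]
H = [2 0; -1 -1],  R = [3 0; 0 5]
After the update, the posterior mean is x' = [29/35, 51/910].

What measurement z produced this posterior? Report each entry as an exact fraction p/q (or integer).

x̄ = F·x = [-1, -7]
P̄ = F·P·Fᵀ + Q = [8 -8; -8 29]
S = H·P̄·Hᵀ + R = [35 0; 0 26]
K = P̄·Hᵀ·S⁻¹ = [16/35 0; -16/35 -21/26]
x' − x̄ = [64/35, 6421/910] = K·y
y = (KᵀK)⁻¹·Kᵀ·(x' − x̄) = [4, -11]
z = y + H·x̄ = [4, -11] + [-2, 8] = [2, -3]

z = [2, -3]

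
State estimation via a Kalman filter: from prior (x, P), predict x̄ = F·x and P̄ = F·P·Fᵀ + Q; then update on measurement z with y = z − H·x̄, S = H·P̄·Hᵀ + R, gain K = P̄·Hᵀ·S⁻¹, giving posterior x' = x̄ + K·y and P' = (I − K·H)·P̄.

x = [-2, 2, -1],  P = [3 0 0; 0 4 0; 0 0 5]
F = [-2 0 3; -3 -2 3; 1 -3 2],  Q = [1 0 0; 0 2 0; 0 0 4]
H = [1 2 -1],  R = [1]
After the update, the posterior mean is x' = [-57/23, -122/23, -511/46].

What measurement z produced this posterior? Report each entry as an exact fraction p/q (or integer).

x̄ = F·x = [1, -1, -10]
P̄ = F·P·Fᵀ + Q = [58 63 24; 63 90 45; 24 45 63]
S = H·P̄·Hᵀ + R = [506]
K = P̄·Hᵀ·S⁻¹ = [80/253; 9/23; 51/506]
x' − x̄ = [-80/23, -99/23, -51/46] = K·y
y = (KᵀK)⁻¹·Kᵀ·(x' − x̄) = [-11]
z = y + H·x̄ = [-11] + [9] = [-2]

z = [-2]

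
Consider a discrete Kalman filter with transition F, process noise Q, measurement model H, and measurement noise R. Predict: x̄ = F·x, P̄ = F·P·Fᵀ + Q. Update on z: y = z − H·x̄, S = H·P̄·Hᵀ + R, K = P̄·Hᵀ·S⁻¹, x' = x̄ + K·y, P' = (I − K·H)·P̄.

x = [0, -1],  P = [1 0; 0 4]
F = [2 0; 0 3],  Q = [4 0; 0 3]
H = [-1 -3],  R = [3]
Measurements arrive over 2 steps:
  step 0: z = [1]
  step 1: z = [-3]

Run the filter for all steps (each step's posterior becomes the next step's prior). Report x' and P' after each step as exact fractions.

step 0: x' = [32/181, -75/181], P' = [1416/181 -468/181; -468/181 429/362]
step 1: x' = [-17232/24689, 28125/24689], P' = [825540/24689 -279252/24689; -279252/24689 102309/24689]

step 0: x̄ = F·x = [0, -3]
step 0: P̄ = F·P·Fᵀ + Q = [8 0; 0 39]
step 0: y = z − H·x̄ = [-8]
step 0: S = H·P̄·Hᵀ + R = [362]
step 0: K = P̄·Hᵀ·S⁻¹ = [-4/181; -117/362]
step 0: x' = x̄ + K·y = [32/181, -75/181]
step 0: P' = (I − K·H)·P̄ = [1416/181 -468/181; -468/181 429/362]
step 1: x̄ = F·x = [64/181, -225/181]
step 1: P̄ = F·P·Fᵀ + Q = [6388/181 -2808/181; -2808/181 4947/362]
step 1: y = z − H·x̄ = [-1154/181]
step 1: S = H·P̄·Hᵀ + R = [24689/362]
step 1: K = P̄·Hᵀ·S⁻¹ = [4072/24689; -9225/24689]
step 1: x' = x̄ + K·y = [-17232/24689, 28125/24689]
step 1: P' = (I − K·H)·P̄ = [825540/24689 -279252/24689; -279252/24689 102309/24689]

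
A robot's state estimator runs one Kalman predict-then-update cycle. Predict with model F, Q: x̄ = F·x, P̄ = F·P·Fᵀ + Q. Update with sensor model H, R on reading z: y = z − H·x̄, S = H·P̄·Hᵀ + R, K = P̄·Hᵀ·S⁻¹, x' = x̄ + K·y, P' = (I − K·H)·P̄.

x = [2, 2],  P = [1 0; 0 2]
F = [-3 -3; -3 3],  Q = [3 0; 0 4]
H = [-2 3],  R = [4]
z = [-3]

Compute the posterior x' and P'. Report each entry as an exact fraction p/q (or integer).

x' = [-3783/511, -2997/511]
P' = [7761/511 5058/511; 5058/511 3520/511]

x̄ = F·x = [-12, 0]
P̄ = F·P·Fᵀ + Q = [30 -9; -9 31]
y = z − H·x̄ = [-27]
S = H·P̄·Hᵀ + R = [511]
K = P̄·Hᵀ·S⁻¹ = [-87/511; 111/511]
x' = x̄ + K·y = [-3783/511, -2997/511]
P' = (I − K·H)·P̄ = [7761/511 5058/511; 5058/511 3520/511]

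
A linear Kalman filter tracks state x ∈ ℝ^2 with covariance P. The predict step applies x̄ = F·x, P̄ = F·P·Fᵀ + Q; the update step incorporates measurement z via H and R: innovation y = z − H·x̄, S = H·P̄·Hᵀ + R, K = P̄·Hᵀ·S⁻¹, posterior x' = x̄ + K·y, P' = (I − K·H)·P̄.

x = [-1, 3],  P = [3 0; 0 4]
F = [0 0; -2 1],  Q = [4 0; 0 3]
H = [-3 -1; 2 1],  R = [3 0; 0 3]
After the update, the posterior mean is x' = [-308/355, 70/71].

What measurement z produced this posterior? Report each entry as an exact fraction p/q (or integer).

z = [1, -2]

x̄ = F·x = [0, 5]
P̄ = F·P·Fᵀ + Q = [4 0; 0 19]
S = H·P̄·Hᵀ + R = [58 -43; -43 38]
K = P̄·Hᵀ·S⁻¹ = [-112/355 -52/355; 19/71 57/71]
x' − x̄ = [-308/355, -285/71] = K·y
y = (KᵀK)⁻¹·Kᵀ·(x' − x̄) = [6, -7]
z = y + H·x̄ = [6, -7] + [-5, 5] = [1, -2]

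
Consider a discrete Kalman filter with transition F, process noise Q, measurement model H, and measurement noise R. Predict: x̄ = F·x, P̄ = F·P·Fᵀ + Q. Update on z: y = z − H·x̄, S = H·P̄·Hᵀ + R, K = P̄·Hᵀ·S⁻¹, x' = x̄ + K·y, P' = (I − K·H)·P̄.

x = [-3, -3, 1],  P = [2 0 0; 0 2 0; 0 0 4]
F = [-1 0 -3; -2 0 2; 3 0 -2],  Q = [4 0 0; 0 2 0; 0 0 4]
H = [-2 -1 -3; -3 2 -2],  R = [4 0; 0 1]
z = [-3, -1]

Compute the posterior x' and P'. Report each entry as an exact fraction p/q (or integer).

x' = [50483/9396, 33385/9396, -37339/9396]
P' = [97901/9396 59047/9396 -86689/9396; 59047/9396 38741/9396 -50771/9396; -86689/9396 -50771/9396 78965/9396]

x̄ = F·x = [0, 8, -11]
P̄ = F·P·Fᵀ + Q = [42 -20 18; -20 26 -28; 18 -28 38]
y = z − H·x̄ = [-28, -39]
S = H·P̄·Hᵀ + R = [508 794; 794 1315]
K = P̄·Hᵀ·S⁻¹ = [2609/18792 -2231/9396; -2261/18792 1883/9396; -6373/18792 595/9396]
x' = x̄ + K·y = [50483/9396, 33385/9396, -37339/9396]
P' = (I − K·H)·P̄ = [97901/9396 59047/9396 -86689/9396; 59047/9396 38741/9396 -50771/9396; -86689/9396 -50771/9396 78965/9396]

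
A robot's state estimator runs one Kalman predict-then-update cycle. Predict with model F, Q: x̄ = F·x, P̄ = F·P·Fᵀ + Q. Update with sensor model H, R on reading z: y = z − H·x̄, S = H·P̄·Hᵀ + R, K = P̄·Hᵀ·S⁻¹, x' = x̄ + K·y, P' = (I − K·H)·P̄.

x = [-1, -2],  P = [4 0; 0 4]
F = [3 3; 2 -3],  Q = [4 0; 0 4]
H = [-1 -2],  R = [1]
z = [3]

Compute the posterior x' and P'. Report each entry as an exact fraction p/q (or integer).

x̄ = F·x = [-9, 4]
P̄ = F·P·Fᵀ + Q = [76 -12; -12 56]
y = z − H·x̄ = [2]
S = H·P̄·Hᵀ + R = [253]
K = P̄·Hᵀ·S⁻¹ = [-52/253; -100/253]
x' = x̄ + K·y = [-2381/253, 812/253]
P' = (I − K·H)·P̄ = [16524/253 -8236/253; -8236/253 4168/253]

x' = [-2381/253, 812/253]
P' = [16524/253 -8236/253; -8236/253 4168/253]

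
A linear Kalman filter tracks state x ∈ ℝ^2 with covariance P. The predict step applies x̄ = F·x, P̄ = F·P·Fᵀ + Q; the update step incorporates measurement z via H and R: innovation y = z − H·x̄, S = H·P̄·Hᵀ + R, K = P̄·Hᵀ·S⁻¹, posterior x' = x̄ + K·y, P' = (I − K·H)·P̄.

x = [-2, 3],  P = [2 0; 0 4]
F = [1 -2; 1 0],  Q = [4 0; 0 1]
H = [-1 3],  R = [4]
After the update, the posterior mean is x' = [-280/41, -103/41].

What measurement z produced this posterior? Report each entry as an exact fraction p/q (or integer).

z = [-1]

x̄ = F·x = [-8, -2]
P̄ = F·P·Fᵀ + Q = [22 2; 2 3]
S = H·P̄·Hᵀ + R = [41]
K = P̄·Hᵀ·S⁻¹ = [-16/41; 7/41]
x' − x̄ = [48/41, -21/41] = K·y
y = (KᵀK)⁻¹·Kᵀ·(x' − x̄) = [-3]
z = y + H·x̄ = [-3] + [2] = [-1]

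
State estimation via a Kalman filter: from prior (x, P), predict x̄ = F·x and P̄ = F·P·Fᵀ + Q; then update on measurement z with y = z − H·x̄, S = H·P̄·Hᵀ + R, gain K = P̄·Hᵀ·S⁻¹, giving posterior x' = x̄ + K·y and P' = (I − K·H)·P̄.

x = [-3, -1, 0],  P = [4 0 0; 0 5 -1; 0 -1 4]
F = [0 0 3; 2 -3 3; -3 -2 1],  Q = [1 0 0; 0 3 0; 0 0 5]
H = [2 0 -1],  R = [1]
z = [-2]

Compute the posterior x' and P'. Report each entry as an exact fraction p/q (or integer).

x̄ = F·x = [0, -3, 11]
P̄ = F·P·Fᵀ + Q = [37 45 18; 45 118 27; 18 27 69]
y = z − H·x̄ = [9]
S = H·P̄·Hᵀ + R = [146]
K = P̄·Hᵀ·S⁻¹ = [28/73; 63/146; -33/146]
x' = x̄ + K·y = [252/73, 129/146, 1309/146]
P' = (I − K·H)·P̄ = [1133/73 1521/73 2238/73; 1521/73 13259/146 6021/146; 2238/73 6021/146 8985/146]

x' = [252/73, 129/146, 1309/146]
P' = [1133/73 1521/73 2238/73; 1521/73 13259/146 6021/146; 2238/73 6021/146 8985/146]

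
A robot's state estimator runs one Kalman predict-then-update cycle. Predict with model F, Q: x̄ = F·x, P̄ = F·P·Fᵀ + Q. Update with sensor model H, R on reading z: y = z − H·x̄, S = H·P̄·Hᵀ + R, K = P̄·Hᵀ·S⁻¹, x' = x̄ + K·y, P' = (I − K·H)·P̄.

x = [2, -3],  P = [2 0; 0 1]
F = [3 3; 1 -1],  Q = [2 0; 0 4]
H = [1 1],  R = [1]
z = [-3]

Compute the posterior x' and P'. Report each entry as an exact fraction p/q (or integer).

x̄ = F·x = [-3, 5]
P̄ = F·P·Fᵀ + Q = [29 3; 3 7]
y = z − H·x̄ = [-5]
S = H·P̄·Hᵀ + R = [43]
K = P̄·Hᵀ·S⁻¹ = [32/43; 10/43]
x' = x̄ + K·y = [-289/43, 165/43]
P' = (I − K·H)·P̄ = [223/43 -191/43; -191/43 201/43]

x' = [-289/43, 165/43]
P' = [223/43 -191/43; -191/43 201/43]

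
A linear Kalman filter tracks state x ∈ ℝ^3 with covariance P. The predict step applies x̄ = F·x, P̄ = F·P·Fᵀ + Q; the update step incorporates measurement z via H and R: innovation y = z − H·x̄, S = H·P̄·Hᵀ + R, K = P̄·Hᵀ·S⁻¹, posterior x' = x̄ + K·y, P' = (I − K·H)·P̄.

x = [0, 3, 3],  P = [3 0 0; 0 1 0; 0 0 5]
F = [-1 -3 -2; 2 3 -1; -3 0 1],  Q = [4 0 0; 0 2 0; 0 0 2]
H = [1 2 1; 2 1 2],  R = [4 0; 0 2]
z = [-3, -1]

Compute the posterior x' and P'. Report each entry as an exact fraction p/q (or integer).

x̄ = F·x = [-15, 6, 3]
P̄ = F·P·Fᵀ + Q = [36 -5 -1; -5 28 -23; -1 -23 34]
y = z − H·x̄ = [-3, 17]
S = H·P̄·Hᵀ + R = [72 52; 52 190]
K = P̄·Hᵀ·S⁻¹ = [685/5488 845/2744; 121/196 -31/98; -2353/5488 943/2744]
x' = x̄ + K·y = [-55645/5488, -241/196, 55585/5488]
P' = (I − K·H)·P̄ = [70593/5488 25/196 -69253/5488; 25/196 13/7 -269/196; -69253/5488 -269/196 74905/5488]

x' = [-55645/5488, -241/196, 55585/5488]
P' = [70593/5488 25/196 -69253/5488; 25/196 13/7 -269/196; -69253/5488 -269/196 74905/5488]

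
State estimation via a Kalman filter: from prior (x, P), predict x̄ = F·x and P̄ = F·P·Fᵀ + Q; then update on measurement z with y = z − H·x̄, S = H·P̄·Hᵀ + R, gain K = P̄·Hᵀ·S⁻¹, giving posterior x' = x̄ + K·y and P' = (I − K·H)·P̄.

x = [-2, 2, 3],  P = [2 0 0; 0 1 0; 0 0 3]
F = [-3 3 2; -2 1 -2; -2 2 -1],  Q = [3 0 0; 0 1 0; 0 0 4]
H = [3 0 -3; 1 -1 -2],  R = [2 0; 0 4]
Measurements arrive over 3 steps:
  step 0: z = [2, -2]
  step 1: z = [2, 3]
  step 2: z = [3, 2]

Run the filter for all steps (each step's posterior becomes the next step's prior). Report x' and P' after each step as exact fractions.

step 0: x' = [88017/22349, 3705/22349, 70459/22349], P' = [77583/22349 -21063/22349 70053/22349; -21063/22349 66347/22349 -22873/22349; 70053/22349 -22873/22349 67421/22349]
step 1: x' = [400552639/579573478, -1527028621/579573478, 7083193/579573478], P' = [2091887817/579573478 -618959245/579573478 1904925235/579573478; -618959245/579573478 1871123977/579573478 -673549191/579573478; 1904925235/579573478 -673549191/579573478 1843534189/579573478]
step 2: x' = [-17768484174602/16369771936067, 6646841864702/16369771936067, -32084848651003/16369771936067], P' = [59932194876599/16369771936067 -18020996613151/16369771936067 54603981828843/16369771936067; -18020996613151/16369771936067 53244185553355/16369771936067 -19534275620415/16369771936067; 54603981828843/16369771936067 -19534275620415/16369771936067 52825158775537/16369771936067]

step 0: x̄ = F·x = [18, 0, 5]
step 0: P̄ = F·P·Fᵀ + Q = [42 3 12; 3 22 16; 12 16 19]
step 0: y = z − H·x̄ = [-37, -10]
step 0: S = H·P̄·Hᵀ + R = [335 171; 171 154]
step 0: K = P̄·Hᵀ·S⁻¹ = [11295/22349 -10365/22349; 2715/22349 -10416/22349; 3948/22349 -10479/22349]
step 0: x' = x̄ + K·y = [88017/22349, 3705/22349, 70459/22349]
step 0: P' = (I − K·H)·P̄ = [77583/22349 -21063/22349 70053/22349; -21063/22349 66347/22349 -22873/22349; 70053/22349 -22873/22349 67421/22349]
step 1: x̄ = F·x = [-112018/22349, -313247/22349, -239083/22349]
step 1: P̄ = F·P·Fᵀ + Q = [896123/22349 816020/22349 888568/22349; 816020/22349 1404880/22349 1238929/22349; 888568/22349 1238929/22349 1272745/22349]
step 1: y = z − H·x̄ = [-336497/22349, -612348/22349]
step 1: S = H·P̄·Hᵀ + R = [3570286/22349 3596454/22349; 3596454/22349 7250783/22349]
step 1: K = P̄·Hᵀ·S⁻¹ = [280443873/579573478 -137375426/289786739; 81884919/579573478 -142873105/289786739; 92086569/579573478 -138574244/289786739]
step 1: x' = x̄ + K·y = [400552639/579573478, -1527028621/579573478, 7083193/579573478]
step 1: P' = (I − K·H)·P̄ = [2091887817/579573478 -618959245/579573478 1904925235/579573478; -618959245/579573478 1871123977/579573478 -673549191/579573478; 1904925235/579573478 -673549191/579573478 1843534189/579573478]
step 2: x̄ = F·x = [-2884288697/289786739, -2342300285/579573478, -3862245713/579573478]
step 2: P̄ = F·P·Fᵀ + Q = [12489768317/289786739 11432621258/289786739 12470019450/289786739; 11432621258/289786739 38601821103/579573478 34307920435/579573478; 12470019450/289786739 34307920435/579573478 35279446941/579573478]
step 2: y = z − H·x̄ = [7457715477/579573478, -3139067361/579573478]
step 2: S = H·P̄·Hᵀ + R = [94569298931/579573478 96482975205/579573478; 96482975205/579573478 198758480521/579573478]
step 2: K = P̄·Hᵀ·S⁻¹ = [7992319571634/16369771936067 -7813693041984/16369771936067; 2269918510896/16369771936067 -8049157731419/16369771936067; 2668234579959/16369771936067 -7878015025454/16369771936067]
step 2: x' = x̄ + K·y = [-17768484174602/16369771936067, 6646841864702/16369771936067, -32084848651003/16369771936067]
step 2: P' = (I − K·H)·P̄ = [59932194876599/16369771936067 -18020996613151/16369771936067 54603981828843/16369771936067; -18020996613151/16369771936067 53244185553355/16369771936067 -19534275620415/16369771936067; 54603981828843/16369771936067 -19534275620415/16369771936067 52825158775537/16369771936067]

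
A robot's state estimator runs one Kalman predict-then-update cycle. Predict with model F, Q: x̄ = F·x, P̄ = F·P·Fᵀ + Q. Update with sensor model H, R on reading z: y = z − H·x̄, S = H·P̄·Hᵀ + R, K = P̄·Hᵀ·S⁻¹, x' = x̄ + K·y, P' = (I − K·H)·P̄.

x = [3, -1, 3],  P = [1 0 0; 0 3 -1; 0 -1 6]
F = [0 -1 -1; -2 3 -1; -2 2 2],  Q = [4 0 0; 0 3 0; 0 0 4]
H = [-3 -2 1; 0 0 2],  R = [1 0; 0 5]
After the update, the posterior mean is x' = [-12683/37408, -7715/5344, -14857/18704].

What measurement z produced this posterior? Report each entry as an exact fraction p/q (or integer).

x̄ = F·x = [-2, -12, -2]
P̄ = F·P·Fᵀ + Q = [11 -1 -14; -1 46 6; -14 6 36]
S = H·P̄·Hᵀ + R = [368 132; 132 149]
K = P̄·Hᵀ·S⁻¹ = [-3009/37408 -1091/9352; -1993/5344 549/1336; 165/18704 2223/4676]
x' − x̄ = [62133/37408, 56413/5344, 22551/18704] = K·y
y = (KᵀK)⁻¹·Kᵀ·(x' − x̄) = [-25, 3]
z = y + H·x̄ = [-25, 3] + [28, -4] = [3, -1]

z = [3, -1]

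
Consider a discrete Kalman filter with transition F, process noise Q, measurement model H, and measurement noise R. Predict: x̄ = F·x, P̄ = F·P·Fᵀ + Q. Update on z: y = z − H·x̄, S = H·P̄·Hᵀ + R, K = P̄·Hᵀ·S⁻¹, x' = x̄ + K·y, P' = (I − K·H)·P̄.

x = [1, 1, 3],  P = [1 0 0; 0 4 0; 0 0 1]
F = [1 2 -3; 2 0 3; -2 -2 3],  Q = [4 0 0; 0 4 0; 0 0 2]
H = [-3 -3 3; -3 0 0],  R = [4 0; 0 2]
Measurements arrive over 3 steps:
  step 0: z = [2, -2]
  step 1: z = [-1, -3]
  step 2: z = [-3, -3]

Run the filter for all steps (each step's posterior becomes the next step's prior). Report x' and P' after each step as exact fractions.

step 0: x' = [7092/15743, 30178/15743, 44584/15743], P' = [3390/15743 -4541/15743 -1251/15743; -4541/15743 73852/15743 64801/15743; -1251/15743 64801/15743 65816/15743]
step 1: x' = [58690330/66557623, 7395789/66557623, 39629504/66557623], P' = [14466764/66557623 -23274211/66557623 -8918663/66557623; -23274211/66557623 373291615/66557623 320597206/66557623; -8918663/66557623 320597206/66557623 311050925/66557623]
step 2: x' = [290260991633/303149674556, -90119831192/75787418639, -389267658001/303149674556], P' = [65895385179/303149674556 -26505271620/75787418639 -40502306959/303149674556; -26505271620/75787418639 424797286869/75787418639 364212974665/75787418639; -40502306959/303149674556 364212974665/75787418639 1411584567255/303149674556]

step 0: x̄ = F·x = [-6, 11, 5]
step 0: P̄ = F·P·Fᵀ + Q = [30 -7 -27; -7 17 5; -27 5 31]
step 0: y = z − H·x̄ = [2, -20]
step 0: S = H·P̄·Hᵀ + R = [976 450; 450 272]
step 0: K = P̄·Hᵀ·S⁻¹ = [-75/15743 -5085/15743; -6765/31486 13623/31486; 3399/31486 3753/31486]
step 0: x' = x̄ + K·y = [7092/15743, 30178/15743, 44584/15743]
step 0: P' = (I − K·H)·P̄ = [3390/15743 -4541/15743 -1251/15743; -4541/15743 73852/15743 64801/15743; -1251/15743 64801/15743 65816/15743]
step 1: x̄ = F·x = [-9472/2249, 147936/15743, 59212/15743]
step 1: P̄ = F·P·Fᵀ + Q = [23692/2249 -30167/2249 -14419/2249; -30167/2249 653864/15743 208142/15743; -14419/2249 208142/15743 133870/15743]
step 1: y = z − H·x̄ = [51517/15743, -35163/2249]
step 1: S = H·P̄·Hᵀ + R = [2914370/15743 71496/2249; 71496/2249 217726/2249]
step 1: K = P̄·Hᵀ·S⁻¹ = [-83412/66557623 -21700146/66557623; -44130297/133115246 69822633/133115246; -941427/133115246 26755989/133115246]
step 1: x' = x̄ + K·y = [58690330/66557623, 7395789/66557623, 39629504/66557623]
step 1: P' = (I − K·H)·P̄ = [14466764/66557623 -23274211/66557623 -8918663/66557623; -23274211/66557623 373291615/66557623 320597206/66557623; -8918663/66557623 320597206/66557623 311050925/66557623]
step 2: x̄ = F·x = [-45406604/66557623, 236269172/66557623, -13283726/66557623]
step 2: P̄ = F·P·Fᵀ + Q = [686570703/66557623 -913282416/66557623 -415014542/66557623; -913282416/66557623 3016531917/66557623 911104877/66557623; -415014542/66557623 911104877/66557623 557270883/66557623]
step 2: y = z − H·x̄ = [37524183/6050693, -335892681/66557623]
step 2: S = H·P̄·Hᵀ + R = [109428781/550063 154065951/6050693; 154065951/6050693 6312251573/66557623]
step 2: K = P̄·Hᵀ·S⁻¹ = [-564908487/606299349112 -197686155537/606299349112; -25559280438/75787418639 39757907430/75787418639; -7147536669/606299349112 121506920877/606299349112]
step 2: x' = x̄ + K·y = [290260991633/303149674556, -90119831192/75787418639, -389267658001/303149674556]
step 2: P' = (I − K·H)·P̄ = [65895385179/303149674556 -26505271620/75787418639 -40502306959/303149674556; -26505271620/75787418639 424797286869/75787418639 364212974665/75787418639; -40502306959/303149674556 364212974665/75787418639 1411584567255/303149674556]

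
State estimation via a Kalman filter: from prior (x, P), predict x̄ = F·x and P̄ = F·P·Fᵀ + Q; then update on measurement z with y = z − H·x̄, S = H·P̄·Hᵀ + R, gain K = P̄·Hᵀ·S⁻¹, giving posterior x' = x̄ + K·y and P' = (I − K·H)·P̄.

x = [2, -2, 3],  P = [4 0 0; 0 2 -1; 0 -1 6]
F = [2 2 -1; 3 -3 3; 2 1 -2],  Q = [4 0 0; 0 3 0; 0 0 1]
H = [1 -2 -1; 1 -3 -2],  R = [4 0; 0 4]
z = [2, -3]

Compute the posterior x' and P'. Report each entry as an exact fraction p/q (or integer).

x' = [44336/11793, -3017/3931, 50716/11793]
P' = [133747/11793 -127/3931 84209/11793; -127/3931 14469/3931 -21581/3931; 84209/11793 -21581/3931 157591/11793]

x̄ = F·x = [-3, 21, -4]
P̄ = F·P·Fᵀ + Q = [38 -15 37; -15 129 -27; 37 -27 47]
y = z − H·x̄ = [43, 55]
S = H·P̄·Hᵀ + R = [483 681; 681 1009]
K = P̄·Hᵀ·S⁻¹ = [12575/11793 -2794/3931; -1871/3931 -93/3931; 14026/11793 -3062/3931]
x' = x̄ + K·y = [44336/11793, -3017/3931, 50716/11793]
P' = (I − K·H)·P̄ = [133747/11793 -127/3931 84209/11793; -127/3931 14469/3931 -21581/3931; 84209/11793 -21581/3931 157591/11793]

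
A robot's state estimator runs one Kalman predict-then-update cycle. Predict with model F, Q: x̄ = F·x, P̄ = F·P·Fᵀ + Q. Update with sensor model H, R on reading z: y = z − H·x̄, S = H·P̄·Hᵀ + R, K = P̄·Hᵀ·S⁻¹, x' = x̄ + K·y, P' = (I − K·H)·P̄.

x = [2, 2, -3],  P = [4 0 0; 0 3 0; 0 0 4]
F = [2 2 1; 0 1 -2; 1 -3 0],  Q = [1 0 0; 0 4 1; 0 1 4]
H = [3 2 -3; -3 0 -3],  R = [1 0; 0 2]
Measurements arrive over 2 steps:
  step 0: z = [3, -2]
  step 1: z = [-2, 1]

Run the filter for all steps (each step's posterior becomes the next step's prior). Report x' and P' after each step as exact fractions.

step 0: x̄ = F·x = [5, 8, -4]
step 0: P̄ = F·P·Fᵀ + Q = [33 -2 -10; -2 23 -8; -10 -8 35]
step 0: y = z − H·x̄ = [-40, 1]
step 0: S = H·P̄·Hᵀ + R = [957 78; 78 434]
step 0: K = P̄·Hᵀ·S⁻¹ = [29816/204627 -25261/136418; 12718/204627 3953/68209; -29842/204627 -19999/136418]
step 0: x' = x̄ + K·y = [-414793/409254, 1140155/204627, 690347/409254]
step 0: P' = (I − K·H)·P̄ = [822355/409254 -1180733/204627 -771833/409254; -1180733/204627 3536699/204627 1172827/204627; -771833/409254 1172827/204627 811831/409254]
step 1: x̄ = F·x = [4421381/409254, 149936/68209, -7255723/409254]
step 1: P̄ = F·P·Fᵀ + Q = [20207653/409254 641762/68209 -39158609/409254; 641762/68209 429187/68209 -1259136/68209; -39158609/409254 -1259136/68209 80288749/409254]
step 1: y = z − H·x̄ = [-6274842/68209, -1348962/68209]
step 1: S = H·P̄·Hᵀ + R = [292816163/68209 93825888/68209; 93825888/68209 33405194/68209]
step 1: K = P̄·Hᵀ·S⁻¹ = [1065856267/7171219871 -959556607/7171219871; 332776892/7171219871 -537075561/7171219871; -1097131563/7171219871 -1333244629/7171219871]
step 1: x' = x̄ + K·y = [-9607974581/43027319226, -4228237814/7171219871, 946449259/43027319226]
step 1: P' = (I − K·H)·P̄ = [20980340681/43027319226 -8997685600/7171219871 -17142114253/43027319226; -8997685600/7171219871 27696520807/7171219871 9355735974/7171219871; -17142114253/43027319226 9355735974/7171219871 22475092769/43027319226]

step 0: x' = [-414793/409254, 1140155/204627, 690347/409254], P' = [822355/409254 -1180733/204627 -771833/409254; -1180733/204627 3536699/204627 1172827/204627; -771833/409254 1172827/204627 811831/409254]
step 1: x' = [-9607974581/43027319226, -4228237814/7171219871, 946449259/43027319226], P' = [20980340681/43027319226 -8997685600/7171219871 -17142114253/43027319226; -8997685600/7171219871 27696520807/7171219871 9355735974/7171219871; -17142114253/43027319226 9355735974/7171219871 22475092769/43027319226]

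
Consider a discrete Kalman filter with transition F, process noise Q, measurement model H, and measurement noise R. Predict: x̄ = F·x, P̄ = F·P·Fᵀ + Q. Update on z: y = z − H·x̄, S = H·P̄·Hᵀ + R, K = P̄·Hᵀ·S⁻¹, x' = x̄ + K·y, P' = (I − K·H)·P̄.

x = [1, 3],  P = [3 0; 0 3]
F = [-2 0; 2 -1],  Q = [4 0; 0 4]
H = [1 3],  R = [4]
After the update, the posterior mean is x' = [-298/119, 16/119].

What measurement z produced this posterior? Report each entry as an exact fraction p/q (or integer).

z = [-2]

x̄ = F·x = [-2, -1]
P̄ = F·P·Fᵀ + Q = [16 -12; -12 19]
S = H·P̄·Hᵀ + R = [119]
K = P̄·Hᵀ·S⁻¹ = [-20/119; 45/119]
x' − x̄ = [-60/119, 135/119] = K·y
y = (KᵀK)⁻¹·Kᵀ·(x' − x̄) = [3]
z = y + H·x̄ = [3] + [-5] = [-2]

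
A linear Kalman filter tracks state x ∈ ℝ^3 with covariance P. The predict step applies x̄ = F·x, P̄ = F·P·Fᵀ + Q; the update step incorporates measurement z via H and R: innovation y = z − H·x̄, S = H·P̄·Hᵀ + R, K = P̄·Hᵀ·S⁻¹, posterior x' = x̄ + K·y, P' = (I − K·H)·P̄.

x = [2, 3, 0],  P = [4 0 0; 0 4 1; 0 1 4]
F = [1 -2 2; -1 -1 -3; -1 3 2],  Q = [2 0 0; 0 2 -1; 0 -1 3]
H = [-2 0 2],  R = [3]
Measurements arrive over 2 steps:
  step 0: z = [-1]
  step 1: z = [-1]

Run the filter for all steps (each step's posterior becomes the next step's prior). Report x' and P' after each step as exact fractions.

step 0: x' = [-108/487, -1147/487, -317/487], P' = [8210/487 -12272/487 8090/487; -12272/487 22188/487 -12356/487; 8090/487 -12356/487 8333/487]
step 1: x' = [-11255716/3343121, 22756292/3343121, -12943103/3343121], P' = [38810724/3343121 -66500078/3343121 37293798/3343121; -66500078/3343121 132471975/3343121 -65973011/3343121; 37293798/3343121 -65973011/3343121 38283117/3343121]

step 0: x̄ = F·x = [-4, -5, 7]
step 0: P̄ = F·P·Fᵀ + Q = [30 -16 -10; -16 52 -44; -10 -44 71]
step 0: y = z − H·x̄ = [-23]
step 0: S = H·P̄·Hᵀ + R = [487]
step 0: K = P̄·Hᵀ·S⁻¹ = [-80/487; -56/487; 162/487]
step 0: x' = x̄ + K·y = [-108/487, -1147/487, -317/487]
step 0: P' = (I − K·H)·P̄ = [8210/487 -12272/487 8090/487; -12272/487 22188/487 -12356/487; 8090/487 -12356/487 8333/487]
step 1: x̄ = F·x = [1552/487, 2206/487, -3967/487]
step 1: P̄ = F·P·Fᵀ + Q = [311564/487 -115978/487 -194078/487; -115978/487 56229/487 59711/487; -194078/487 59711/487 135695/487]
step 1: y = z − H·x̄ = [10551/487]
step 1: S = H·P̄·Hᵀ + R = [3343121/487]
step 1: K = P̄·Hᵀ·S⁻¹ = [-1011284/3343121; 351378/3343121; 659546/3343121]
step 1: x' = x̄ + K·y = [-11255716/3343121, 22756292/3343121, -12943103/3343121]
step 1: P' = (I − K·H)·P̄ = [38810724/3343121 -66500078/3343121 37293798/3343121; -66500078/3343121 132471975/3343121 -65973011/3343121; 37293798/3343121 -65973011/3343121 38283117/3343121]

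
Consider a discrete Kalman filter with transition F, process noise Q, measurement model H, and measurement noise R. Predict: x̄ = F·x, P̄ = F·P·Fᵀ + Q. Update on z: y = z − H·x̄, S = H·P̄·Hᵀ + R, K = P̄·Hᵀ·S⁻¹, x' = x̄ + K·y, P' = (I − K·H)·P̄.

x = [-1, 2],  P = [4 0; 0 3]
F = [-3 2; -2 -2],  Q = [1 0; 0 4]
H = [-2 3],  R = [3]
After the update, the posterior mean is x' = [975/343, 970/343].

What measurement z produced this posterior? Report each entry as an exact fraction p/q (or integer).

z = [3]

x̄ = F·x = [7, -2]
P̄ = F·P·Fᵀ + Q = [49 12; 12 32]
S = H·P̄·Hᵀ + R = [343]
K = P̄·Hᵀ·S⁻¹ = [-62/343; 72/343]
x' − x̄ = [-1426/343, 1656/343] = K·y
y = (KᵀK)⁻¹·Kᵀ·(x' − x̄) = [23]
z = y + H·x̄ = [23] + [-20] = [3]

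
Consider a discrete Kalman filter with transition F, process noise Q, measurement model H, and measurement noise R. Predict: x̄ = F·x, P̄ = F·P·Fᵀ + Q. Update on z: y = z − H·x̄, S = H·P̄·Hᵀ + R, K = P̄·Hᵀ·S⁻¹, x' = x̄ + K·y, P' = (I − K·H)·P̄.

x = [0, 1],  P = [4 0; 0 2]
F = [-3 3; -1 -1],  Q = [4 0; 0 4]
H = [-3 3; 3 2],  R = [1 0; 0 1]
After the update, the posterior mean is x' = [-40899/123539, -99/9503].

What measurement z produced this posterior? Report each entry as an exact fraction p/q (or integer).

z = [1, -1]

x̄ = F·x = [3, -1]
P̄ = F·P·Fᵀ + Q = [58 6; 6 10]
S = H·P̄·Hᵀ + R = [505 -444; -444 635]
K = P̄·Hᵀ·S⁻¹ = [-16476/123539 24666/123539; 1884/9503 1886/9503]
x' − x̄ = [-411516/123539, 9404/9503] = K·y
y = (KᵀK)⁻¹·Kᵀ·(x' − x̄) = [13, -8]
z = y + H·x̄ = [13, -8] + [-12, 7] = [1, -1]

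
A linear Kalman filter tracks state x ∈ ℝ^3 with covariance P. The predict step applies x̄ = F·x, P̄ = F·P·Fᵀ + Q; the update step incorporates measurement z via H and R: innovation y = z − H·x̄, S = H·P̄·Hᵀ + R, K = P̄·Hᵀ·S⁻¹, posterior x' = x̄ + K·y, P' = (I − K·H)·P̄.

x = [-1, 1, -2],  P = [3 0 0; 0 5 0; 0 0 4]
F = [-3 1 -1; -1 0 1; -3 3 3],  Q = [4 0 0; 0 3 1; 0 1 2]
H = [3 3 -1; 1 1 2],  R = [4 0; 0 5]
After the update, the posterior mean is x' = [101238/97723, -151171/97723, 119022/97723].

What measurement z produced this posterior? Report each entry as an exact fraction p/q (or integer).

x̄ = F·x = [6, -1, 0]
P̄ = F·P·Fᵀ + Q = [40 5 30; 5 10 22; 30 22 110]
S = H·P̄·Hᵀ + R = [342 220; 220 713]
K = P̄·Hᵀ·S⁻¹ = [51765/195446 6405/97723; 3419/195446 7559/97723; -13521/97723 41452/97723]
x' − x̄ = [-485100/97723, -53448/97723, 119022/97723] = K·y
y = (KᵀK)⁻¹·Kᵀ·(x' − x̄) = [-18, -3]
z = y + H·x̄ = [-18, -3] + [15, 5] = [-3, 2]

z = [-3, 2]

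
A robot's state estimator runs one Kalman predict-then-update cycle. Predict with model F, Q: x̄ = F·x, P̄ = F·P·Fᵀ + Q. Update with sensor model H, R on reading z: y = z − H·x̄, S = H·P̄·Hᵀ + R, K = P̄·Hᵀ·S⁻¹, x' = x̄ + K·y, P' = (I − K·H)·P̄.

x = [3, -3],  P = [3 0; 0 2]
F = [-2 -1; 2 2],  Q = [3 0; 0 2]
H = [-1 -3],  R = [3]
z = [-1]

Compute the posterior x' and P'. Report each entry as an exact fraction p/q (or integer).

x̄ = F·x = [-3, 0]
P̄ = F·P·Fᵀ + Q = [17 -16; -16 22]
y = z − H·x̄ = [-4]
S = H·P̄·Hᵀ + R = [122]
K = P̄·Hᵀ·S⁻¹ = [31/122; -25/61]
x' = x̄ + K·y = [-245/61, 100/61]
P' = (I − K·H)·P̄ = [1113/122 -201/61; -201/61 92/61]

x' = [-245/61, 100/61]
P' = [1113/122 -201/61; -201/61 92/61]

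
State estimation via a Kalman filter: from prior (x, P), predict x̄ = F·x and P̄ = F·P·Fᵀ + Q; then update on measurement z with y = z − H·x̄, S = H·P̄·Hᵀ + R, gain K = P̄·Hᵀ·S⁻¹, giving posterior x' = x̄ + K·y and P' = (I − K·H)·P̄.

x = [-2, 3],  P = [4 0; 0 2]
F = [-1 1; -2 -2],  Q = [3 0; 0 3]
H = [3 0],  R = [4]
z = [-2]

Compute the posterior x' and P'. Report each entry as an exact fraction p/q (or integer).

x̄ = F·x = [5, -2]
P̄ = F·P·Fᵀ + Q = [9 4; 4 27]
y = z − H·x̄ = [-17]
S = H·P̄·Hᵀ + R = [85]
K = P̄·Hᵀ·S⁻¹ = [27/85; 12/85]
x' = x̄ + K·y = [-2/5, -22/5]
P' = (I − K·H)·P̄ = [36/85 16/85; 16/85 2151/85]

x' = [-2/5, -22/5]
P' = [36/85 16/85; 16/85 2151/85]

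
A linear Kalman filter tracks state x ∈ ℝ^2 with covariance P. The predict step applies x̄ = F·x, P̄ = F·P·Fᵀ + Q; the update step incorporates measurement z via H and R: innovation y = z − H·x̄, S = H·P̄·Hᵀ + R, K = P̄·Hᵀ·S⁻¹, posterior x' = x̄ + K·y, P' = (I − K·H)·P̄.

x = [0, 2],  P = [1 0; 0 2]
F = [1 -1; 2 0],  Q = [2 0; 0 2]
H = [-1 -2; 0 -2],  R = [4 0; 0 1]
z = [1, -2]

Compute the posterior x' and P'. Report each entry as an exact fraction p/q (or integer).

x̄ = F·x = [-2, 0]
P̄ = F·P·Fᵀ + Q = [5 2; 2 6]
y = z − H·x̄ = [-1, -2]
S = H·P̄·Hᵀ + R = [41 28; 28 25]
K = P̄·Hᵀ·S⁻¹ = [-113/241 88/241; -14/241 -100/241]
x' = x̄ + K·y = [-545/241, 214/241]
P' = (I − K·H)·P̄ = [540/241 -44/241; -44/241 50/241]

x' = [-545/241, 214/241]
P' = [540/241 -44/241; -44/241 50/241]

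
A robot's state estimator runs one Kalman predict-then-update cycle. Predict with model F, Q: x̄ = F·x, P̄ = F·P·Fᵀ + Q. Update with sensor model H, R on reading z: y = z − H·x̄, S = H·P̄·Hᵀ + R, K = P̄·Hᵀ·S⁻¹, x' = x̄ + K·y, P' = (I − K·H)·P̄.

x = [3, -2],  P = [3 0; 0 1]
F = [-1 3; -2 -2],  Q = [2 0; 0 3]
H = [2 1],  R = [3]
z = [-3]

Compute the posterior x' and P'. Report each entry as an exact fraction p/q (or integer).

x̄ = F·x = [-9, -2]
P̄ = F·P·Fᵀ + Q = [14 0; 0 19]
y = z − H·x̄ = [17]
S = H·P̄·Hᵀ + R = [78]
K = P̄·Hᵀ·S⁻¹ = [14/39; 19/78]
x' = x̄ + K·y = [-113/39, 167/78]
P' = (I − K·H)·P̄ = [154/39 -266/39; -266/39 1121/78]

x' = [-113/39, 167/78]
P' = [154/39 -266/39; -266/39 1121/78]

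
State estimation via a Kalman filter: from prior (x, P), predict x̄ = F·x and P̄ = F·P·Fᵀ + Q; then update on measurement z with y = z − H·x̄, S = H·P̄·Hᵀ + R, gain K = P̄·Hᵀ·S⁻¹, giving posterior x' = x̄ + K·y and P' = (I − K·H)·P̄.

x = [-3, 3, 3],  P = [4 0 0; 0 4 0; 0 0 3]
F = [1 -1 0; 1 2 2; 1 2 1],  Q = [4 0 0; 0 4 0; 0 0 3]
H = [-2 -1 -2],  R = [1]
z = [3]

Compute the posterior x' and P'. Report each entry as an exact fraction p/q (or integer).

x' = [-1614/245, 249/49, 18/7]
P' = [2796/245 -388/49 -52/7; -388/49 484/49 22/7; -52/7 22/7 6]

x̄ = F·x = [-6, 9, 6]
P̄ = F·P·Fᵀ + Q = [12 -4 -4; -4 36 26; -4 26 26]
y = z − H·x̄ = [12]
S = H·P̄·Hᵀ + R = [245]
K = P̄·Hᵀ·S⁻¹ = [-12/245; -16/49; -2/7]
x' = x̄ + K·y = [-1614/245, 249/49, 18/7]
P' = (I − K·H)·P̄ = [2796/245 -388/49 -52/7; -388/49 484/49 22/7; -52/7 22/7 6]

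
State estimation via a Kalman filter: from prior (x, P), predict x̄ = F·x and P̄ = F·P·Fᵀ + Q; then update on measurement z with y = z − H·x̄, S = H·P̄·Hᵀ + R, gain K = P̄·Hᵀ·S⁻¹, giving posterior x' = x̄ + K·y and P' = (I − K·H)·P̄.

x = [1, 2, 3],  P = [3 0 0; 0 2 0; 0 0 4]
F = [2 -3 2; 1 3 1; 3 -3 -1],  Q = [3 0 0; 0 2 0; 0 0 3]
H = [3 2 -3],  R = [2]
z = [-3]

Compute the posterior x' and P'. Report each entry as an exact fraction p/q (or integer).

x' = [-1339/623, 2423/623, 124/89]
P' = [27502/623 -6947/623 3262/89; -6947/623 10260/623 -23/89; 3262/89 -23/89 3256/89]

x̄ = F·x = [2, 10, -6]
P̄ = F·P·Fᵀ + Q = [49 -4 28; -4 27 -13; 28 -13 52]
y = z − H·x̄ = [-47]
S = H·P̄·Hᵀ + R = [623]
K = P̄·Hᵀ·S⁻¹ = [55/623; 81/623; -14/89]
x' = x̄ + K·y = [-1339/623, 2423/623, 124/89]
P' = (I − K·H)·P̄ = [27502/623 -6947/623 3262/89; -6947/623 10260/623 -23/89; 3262/89 -23/89 3256/89]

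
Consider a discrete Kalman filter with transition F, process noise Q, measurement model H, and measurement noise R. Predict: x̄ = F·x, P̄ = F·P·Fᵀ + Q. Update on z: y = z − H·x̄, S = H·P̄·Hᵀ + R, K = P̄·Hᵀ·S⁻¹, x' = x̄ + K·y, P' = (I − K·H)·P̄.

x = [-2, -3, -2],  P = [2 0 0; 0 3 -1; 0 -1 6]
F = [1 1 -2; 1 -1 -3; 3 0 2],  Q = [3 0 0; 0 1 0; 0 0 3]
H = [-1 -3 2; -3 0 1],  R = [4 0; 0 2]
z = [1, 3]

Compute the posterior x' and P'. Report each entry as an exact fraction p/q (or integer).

x' = [-114769/50221, -87662/50221, -176438/50221]
P' = [105204/50221 149244/50221 281612/50221; 149244/50221 269256/50221 455248/50221; 281612/50221 455248/50221 840602/50221]

x̄ = F·x = [-1, 7, -10]
P̄ = F·P·Fᵀ + Q = [36 36 -20; 36 54 -28; -20 -28 45]
y = z − H·x̄ = [41, 10]
S = H·P̄·Hᵀ + R = [1338 746; 746 491]
K = P̄·Hᵀ·S⁻¹ = [2572/50221 -17000/50221; -11629/50221 3758/50221; 8462/50221 -2117/50221]
x' = x̄ + K·y = [-114769/50221, -87662/50221, -176438/50221]
P' = (I − K·H)·P̄ = [105204/50221 149244/50221 281612/50221; 149244/50221 269256/50221 455248/50221; 281612/50221 455248/50221 840602/50221]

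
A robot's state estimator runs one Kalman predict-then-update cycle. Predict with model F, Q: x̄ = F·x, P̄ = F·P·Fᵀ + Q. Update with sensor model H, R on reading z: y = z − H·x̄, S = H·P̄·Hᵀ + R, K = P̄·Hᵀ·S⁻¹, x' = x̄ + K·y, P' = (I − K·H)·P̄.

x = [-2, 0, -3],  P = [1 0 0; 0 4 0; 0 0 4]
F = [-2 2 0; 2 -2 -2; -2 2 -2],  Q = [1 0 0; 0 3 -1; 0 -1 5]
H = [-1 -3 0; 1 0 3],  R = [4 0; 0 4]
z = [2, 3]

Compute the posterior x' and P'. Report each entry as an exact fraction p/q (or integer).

x' = [3983/4094, -3769/4094, 3109/4094]
P' = [220695/65504 -85633/65504 -60365/65504; -85633/65504 61223/65504 24123/65504; -60365/65504 24123/65504 44607/65504]

x̄ = F·x = [4, 2, 10]
P̄ = F·P·Fᵀ + Q = [21 -20 20; -20 39 -5; 20 -5 41]
y = z − H·x̄ = [12, -31]
S = H·P̄·Hᵀ + R = [256 24; 24 514]
K = P̄·Hᵀ·S⁻¹ = [9051/65504 2475/16376; -24509/65504 -829/16376; -3001/65504 4591/16376]
x' = x̄ + K·y = [3983/4094, -3769/4094, 3109/4094]
P' = (I − K·H)·P̄ = [220695/65504 -85633/65504 -60365/65504; -85633/65504 61223/65504 24123/65504; -60365/65504 24123/65504 44607/65504]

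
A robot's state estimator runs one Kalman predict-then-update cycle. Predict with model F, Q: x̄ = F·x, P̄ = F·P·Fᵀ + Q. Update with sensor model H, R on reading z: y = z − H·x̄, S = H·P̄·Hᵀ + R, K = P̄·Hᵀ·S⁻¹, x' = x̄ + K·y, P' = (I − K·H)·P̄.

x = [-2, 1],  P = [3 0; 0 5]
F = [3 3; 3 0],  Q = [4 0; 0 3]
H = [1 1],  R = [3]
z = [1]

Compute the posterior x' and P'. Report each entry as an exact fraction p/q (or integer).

x̄ = F·x = [-3, -6]
P̄ = F·P·Fᵀ + Q = [76 27; 27 30]
y = z − H·x̄ = [10]
S = H·P̄·Hᵀ + R = [163]
K = P̄·Hᵀ·S⁻¹ = [103/163; 57/163]
x' = x̄ + K·y = [541/163, -408/163]
P' = (I − K·H)·P̄ = [1779/163 -1470/163; -1470/163 1641/163]

x' = [541/163, -408/163]
P' = [1779/163 -1470/163; -1470/163 1641/163]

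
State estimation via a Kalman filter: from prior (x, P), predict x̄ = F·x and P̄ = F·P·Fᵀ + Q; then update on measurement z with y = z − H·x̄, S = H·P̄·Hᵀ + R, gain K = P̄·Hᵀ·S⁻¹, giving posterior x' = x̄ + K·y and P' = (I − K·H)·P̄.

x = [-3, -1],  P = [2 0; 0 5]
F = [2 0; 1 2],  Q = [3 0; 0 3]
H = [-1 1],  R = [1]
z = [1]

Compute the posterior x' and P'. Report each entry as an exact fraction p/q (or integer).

x' = [-6, -5]
P' = [270/29 263/29; 263/29 284/29]

x̄ = F·x = [-6, -5]
P̄ = F·P·Fᵀ + Q = [11 4; 4 25]
y = z − H·x̄ = [0]
S = H·P̄·Hᵀ + R = [29]
K = P̄·Hᵀ·S⁻¹ = [-7/29; 21/29]
x' = x̄ + K·y = [-6, -5]
P' = (I − K·H)·P̄ = [270/29 263/29; 263/29 284/29]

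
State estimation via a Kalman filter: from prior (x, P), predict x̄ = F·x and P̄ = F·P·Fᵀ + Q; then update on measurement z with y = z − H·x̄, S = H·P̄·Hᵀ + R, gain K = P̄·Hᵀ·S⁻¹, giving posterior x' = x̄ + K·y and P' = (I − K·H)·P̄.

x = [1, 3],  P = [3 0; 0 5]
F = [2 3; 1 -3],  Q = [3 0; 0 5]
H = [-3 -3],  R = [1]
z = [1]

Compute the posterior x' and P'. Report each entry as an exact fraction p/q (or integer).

x̄ = F·x = [11, -8]
P̄ = F·P·Fᵀ + Q = [60 -39; -39 53]
y = z − H·x̄ = [10]
S = H·P̄·Hᵀ + R = [316]
K = P̄·Hᵀ·S⁻¹ = [-63/316; -21/158]
x' = x̄ + K·y = [1423/158, -737/79]
P' = (I − K·H)·P̄ = [14991/316 -7485/158; -7485/158 3746/79]

x' = [1423/158, -737/79]
P' = [14991/316 -7485/158; -7485/158 3746/79]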